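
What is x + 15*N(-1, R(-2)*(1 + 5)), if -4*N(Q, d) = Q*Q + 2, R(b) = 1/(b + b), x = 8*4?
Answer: 83/4 ≈ 20.750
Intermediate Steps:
x = 32
R(b) = 1/(2*b)
N(Q, d) = -½ - Q²/4 (N(Q, d) = -(Q*Q + 2)/4 = -(Q² + 2)/4 = -(2 + Q²)/4 = -½ - Q²/4)
x + 15*N(-1, R(-2)*(1 + 5)) = 32 + 15*(-½ - ¼*(-1)²) = 32 + 15*(-½ - ¼*1) = 32 + 15*(-½ - ¼) = 32 + 15*(-¾) = 32 - 45/4 = 83/4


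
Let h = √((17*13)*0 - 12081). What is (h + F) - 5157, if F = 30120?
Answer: 24963 + I*√12081 ≈ 24963.0 + 109.91*I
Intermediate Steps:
h = I*√12081 (h = √(221*0 - 12081) = √(0 - 12081) = √(-12081) = I*√12081 ≈ 109.91*I)
(h + F) - 5157 = (I*√12081 + 30120) - 5157 = (30120 + I*√12081) - 5157 = 24963 + I*√12081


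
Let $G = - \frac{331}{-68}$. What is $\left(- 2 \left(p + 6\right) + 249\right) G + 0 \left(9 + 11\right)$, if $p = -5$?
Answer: $\frac{81757}{68} \approx 1202.3$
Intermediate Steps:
$G = \frac{331}{68}$ ($G = \left(-331\right) \left(- \frac{1}{68}\right) = \frac{331}{68} \approx 4.8676$)
$\left(- 2 \left(p + 6\right) + 249\right) G + 0 \left(9 + 11\right) = \left(- 2 \left(-5 + 6\right) + 249\right) \frac{331}{68} + 0 \left(9 + 11\right) = \left(\left(-2\right) 1 + 249\right) \frac{331}{68} + 0 \cdot 20 = \left(-2 + 249\right) \frac{331}{68} + 0 = 247 \cdot \frac{331}{68} + 0 = \frac{81757}{68} + 0 = \frac{81757}{68}$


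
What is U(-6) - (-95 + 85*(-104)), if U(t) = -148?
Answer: 8787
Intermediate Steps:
U(-6) - (-95 + 85*(-104)) = -148 - (-95 + 85*(-104)) = -148 - (-95 - 8840) = -148 - 1*(-8935) = -148 + 8935 = 8787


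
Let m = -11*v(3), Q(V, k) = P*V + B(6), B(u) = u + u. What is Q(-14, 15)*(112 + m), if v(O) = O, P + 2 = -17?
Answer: 21962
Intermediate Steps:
P = -19 (P = -2 - 17 = -19)
B(u) = 2*u
Q(V, k) = 12 - 19*V (Q(V, k) = -19*V + 2*6 = -19*V + 12 = 12 - 19*V)
m = -33 (m = -11*3 = -33)
Q(-14, 15)*(112 + m) = (12 - 19*(-14))*(112 - 33) = (12 + 266)*79 = 278*79 = 21962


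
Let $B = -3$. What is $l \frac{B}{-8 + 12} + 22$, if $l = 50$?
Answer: $- \frac{31}{2} \approx -15.5$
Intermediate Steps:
$l \frac{B}{-8 + 12} + 22 = 50 \left(- \frac{3}{-8 + 12}\right) + 22 = 50 \left(- \frac{3}{4}\right) + 22 = - \frac{75}{2} + 22 = - \frac{31}{2}$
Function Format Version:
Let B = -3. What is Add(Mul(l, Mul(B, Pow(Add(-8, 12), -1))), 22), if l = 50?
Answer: Rational(-31, 2) ≈ -15.500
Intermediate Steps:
Add(Mul(l, Mul(B, Pow(Add(-8, 12), -1))), 22) = Add(Mul(50, Mul(-3, Pow(Add(-8, 12), -1))), 22) = Add(Mul(50, Mul(-3, Pow(4, -1))), 22) = Add(Mul(50, Mul(-3, Rational(1, 4))), 22) = Add(Mul(50, Rational(-3, 4)), 22) = Add(Rational(-75, 2), 22) = Rational(-31, 2)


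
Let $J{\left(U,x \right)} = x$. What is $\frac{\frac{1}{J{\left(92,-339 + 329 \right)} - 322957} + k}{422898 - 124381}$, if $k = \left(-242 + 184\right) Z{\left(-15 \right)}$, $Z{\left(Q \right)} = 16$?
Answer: $- \frac{299713377}{96411139939} \approx -0.0031087$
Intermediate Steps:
$k = -928$ ($k = \left(-242 + 184\right) 16 = \left(-58\right) 16 = -928$)
$\frac{\frac{1}{J{\left(92,-339 + 329 \right)} - 322957} + k}{422898 - 124381} = \frac{\frac{1}{\left(-339 + 329\right) - 322957} - 928}{422898 - 124381} = \frac{\frac{1}{-10 - 322957} - 928}{298517} = \left(\frac{1}{-322967} - 928\right) \frac{1}{298517} = \left(- \frac{1}{322967} - 928\right) \frac{1}{298517} = \left(- \frac{299713377}{322967}\right) \frac{1}{298517} = - \frac{299713377}{96411139939}$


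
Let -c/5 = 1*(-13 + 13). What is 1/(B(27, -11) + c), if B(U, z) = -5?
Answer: -⅕ ≈ -0.20000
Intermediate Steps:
c = 0 (c = -5*(-13 + 13) = -5*0 = 0)
1/(B(27, -11) + c) = 1/(-5 + 0) = 1/(-5) = -⅕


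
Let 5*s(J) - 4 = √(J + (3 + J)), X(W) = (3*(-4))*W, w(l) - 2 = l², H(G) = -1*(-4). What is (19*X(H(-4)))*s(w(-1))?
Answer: -6384/5 ≈ -1276.8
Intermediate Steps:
H(G) = 4
w(l) = 2 + l²
X(W) = -12*W
s(J) = ⅘ + √(3 + 2*J)/5 (s(J) = ⅘ + √(J + (3 + J))/5 = ⅘ + √(3 + 2*J)/5)
(19*X(H(-4)))*s(w(-1)) = (19*(-12*4))*(⅘ + √(3 + 2*(2 + (-1)²))/5) = (19*(-48))*(⅘ + √(3 + 2*(2 + 1))/5) = -912*(⅘ + √(3 + 2*3)/5) = -912*(⅘ + √(3 + 6)/5) = -912*(⅘ + √9/5) = -912*(⅘ + (⅕)*3) = -912*(⅘ + ⅗) = -912*7/5 = -6384/5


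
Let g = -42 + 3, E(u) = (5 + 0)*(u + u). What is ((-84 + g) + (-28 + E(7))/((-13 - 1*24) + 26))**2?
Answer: 1946025/121 ≈ 16083.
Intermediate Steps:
E(u) = 10*u (E(u) = 5*(2*u) = 10*u)
g = -39
((-84 + g) + (-28 + E(7))/((-13 - 1*24) + 26))**2 = ((-84 - 39) + (-28 + 10*7)/((-13 - 1*24) + 26))**2 = (-123 + (-28 + 70)/((-13 - 24) + 26))**2 = (-123 + 42/(-37 + 26))**2 = (-123 + 42/(-11))**2 = (-123 + 42*(-1/11))**2 = (-123 - 42/11)**2 = (-1395/11)**2 = 1946025/121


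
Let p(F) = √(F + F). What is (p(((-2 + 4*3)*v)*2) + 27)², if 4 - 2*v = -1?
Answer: 1369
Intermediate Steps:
v = 5/2 (v = 2 - ½*(-1) = 2 + ½ = 5/2 ≈ 2.5000)
p(F) = √2*√F (p(F) = √(2*F) = √2*√F)
(p(((-2 + 4*3)*v)*2) + 27)² = (√2*√(((-2 + 4*3)*(5/2))*2) + 27)² = (√2*√(((-2 + 12)*(5/2))*2) + 27)² = (√2*√((10*(5/2))*2) + 27)² = (√2*√(25*2) + 27)² = (√2*√50 + 27)² = (√2*(5*√2) + 27)² = (10 + 27)² = 37² = 1369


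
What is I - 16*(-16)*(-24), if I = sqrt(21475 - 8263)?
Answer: -6144 + 6*sqrt(367) ≈ -6029.1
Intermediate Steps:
I = 6*sqrt(367) (I = sqrt(13212) = 6*sqrt(367) ≈ 114.94)
I - 16*(-16)*(-24) = 6*sqrt(367) - 16*(-16)*(-24) = 6*sqrt(367) + 256*(-24) = 6*sqrt(367) - 6144 = -6144 + 6*sqrt(367)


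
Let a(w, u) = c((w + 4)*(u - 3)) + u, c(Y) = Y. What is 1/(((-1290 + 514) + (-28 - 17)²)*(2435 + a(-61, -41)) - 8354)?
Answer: 1/6114244 ≈ 1.6355e-7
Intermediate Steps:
a(w, u) = u + (-3 + u)*(4 + w) (a(w, u) = (w + 4)*(u - 3) + u = (4 + w)*(-3 + u) + u = (-3 + u)*(4 + w) + u = u + (-3 + u)*(4 + w))
1/(((-1290 + 514) + (-28 - 17)²)*(2435 + a(-61, -41)) - 8354) = 1/(((-1290 + 514) + (-28 - 17)²)*(2435 + (-12 - 3*(-61) + 5*(-41) - 41*(-61))) - 8354) = 1/((-776 + (-45)²)*(2435 + (-12 + 183 - 205 + 2501)) - 8354) = 1/((-776 + 2025)*(2435 + 2467) - 8354) = 1/(1249*4902 - 8354) = 1/(6122598 - 8354) = 1/6114244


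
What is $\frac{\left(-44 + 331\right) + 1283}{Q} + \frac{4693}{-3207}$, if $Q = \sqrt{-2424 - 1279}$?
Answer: $- \frac{4693}{3207} - \frac{1570 i \sqrt{7}}{161} \approx -1.4634 - 25.8 i$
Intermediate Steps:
$Q = 23 i \sqrt{7}$ ($Q = \sqrt{-3703} = 23 i \sqrt{7} \approx 60.852 i$)
$\frac{\left(-44 + 331\right) + 1283}{Q} + \frac{4693}{-3207} = \frac{\left(-44 + 331\right) + 1283}{23 i \sqrt{7}} + \frac{4693}{-3207} = \left(287 + 1283\right) \left(- \frac{i \sqrt{7}}{161}\right) + 4693 \left(- \frac{1}{3207}\right) = 1570 \left(- \frac{i \sqrt{7}}{161}\right) - \frac{4693}{3207} = - \frac{1570 i \sqrt{7}}{161} - \frac{4693}{3207} = - \frac{4693}{3207} - \frac{1570 i \sqrt{7}}{161}$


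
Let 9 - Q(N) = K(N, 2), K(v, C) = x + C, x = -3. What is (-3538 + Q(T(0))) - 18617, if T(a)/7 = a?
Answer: -22145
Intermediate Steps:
T(a) = 7*a
K(v, C) = -3 + C
Q(N) = 10 (Q(N) = 9 - (-3 + 2) = 9 - 1*(-1) = 9 + 1 = 10)
(-3538 + Q(T(0))) - 18617 = (-3538 + 10) - 18617 = -3528 - 18617 = -22145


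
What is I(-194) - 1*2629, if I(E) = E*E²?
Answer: -7304013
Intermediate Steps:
I(E) = E³
I(-194) - 1*2629 = (-194)³ - 1*2629 = -7301384 - 2629 = -7304013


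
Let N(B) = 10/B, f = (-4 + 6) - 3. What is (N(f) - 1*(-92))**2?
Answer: 6724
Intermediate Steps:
f = -1 (f = 2 - 3 = -1)
(N(f) - 1*(-92))**2 = (10/(-1) - 1*(-92))**2 = (10*(-1) + 92)**2 = (-10 + 92)**2 = 82**2 = 6724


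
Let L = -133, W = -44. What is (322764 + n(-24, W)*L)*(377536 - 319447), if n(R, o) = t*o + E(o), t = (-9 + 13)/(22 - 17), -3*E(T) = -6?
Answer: 95027678922/5 ≈ 1.9006e+10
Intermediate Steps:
E(T) = 2 (E(T) = -⅓*(-6) = 2)
t = ⅘ (t = 4/5 = 4*(⅕) = ⅘ ≈ 0.80000)
n(R, o) = 2 + 4*o/5 (n(R, o) = 4*o/5 + 2 = 2 + 4*o/5)
(322764 + n(-24, W)*L)*(377536 - 319447) = (322764 + (2 + (⅘)*(-44))*(-133))*(377536 - 319447) = (322764 + (2 - 176/5)*(-133))*58089 = (322764 - 166/5*(-133))*58089 = (322764 + 22078/5)*58089 = (1635898/5)*58089 = 95027678922/5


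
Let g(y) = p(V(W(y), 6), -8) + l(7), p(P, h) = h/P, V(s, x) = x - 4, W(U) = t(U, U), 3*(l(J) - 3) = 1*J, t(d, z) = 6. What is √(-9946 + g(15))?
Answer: I*√89502/3 ≈ 99.723*I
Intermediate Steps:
l(J) = 3 + J/3 (l(J) = 3 + (1*J)/3 = 3 + J/3)
W(U) = 6
V(s, x) = -4 + x
g(y) = 4/3 (g(y) = -8/(-4 + 6) + (3 + (⅓)*7) = -8/2 + (3 + 7/3) = -8*½ + 16/3 = -4 + 16/3 = 4/3)
√(-9946 + g(15)) = √(-9946 + 4/3) = √(-29834/3) = I*√89502/3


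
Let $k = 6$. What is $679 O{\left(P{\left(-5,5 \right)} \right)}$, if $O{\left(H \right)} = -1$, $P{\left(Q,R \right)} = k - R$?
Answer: $-679$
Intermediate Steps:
$P{\left(Q,R \right)} = 6 - R$
$679 O{\left(P{\left(-5,5 \right)} \right)} = 679 \left(-1\right) = -679$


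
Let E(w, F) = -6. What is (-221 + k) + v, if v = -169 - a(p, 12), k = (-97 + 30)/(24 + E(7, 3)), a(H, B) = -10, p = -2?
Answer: -6907/18 ≈ -383.72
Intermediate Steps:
k = -67/18 (k = (-97 + 30)/(24 - 6) = -67/18 ≈ -3.7222)
v = -159 (v = -169 - 1*(-10) = -169 + 10 = -159)
(-221 + k) + v = (-221 - 67/18) - 159 = -4045/18 - 159 = -6907/18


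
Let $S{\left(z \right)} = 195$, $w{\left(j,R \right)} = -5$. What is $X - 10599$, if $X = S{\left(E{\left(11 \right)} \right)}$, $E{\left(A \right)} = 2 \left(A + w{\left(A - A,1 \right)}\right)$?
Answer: $-10404$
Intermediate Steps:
$E{\left(A \right)} = -10 + 2 A$ ($E{\left(A \right)} = 2 \left(A - 5\right) = 2 \left(-5 + A\right) = -10 + 2 A$)
$X = 195$
$X - 10599 = 195 - 10599 = -10404$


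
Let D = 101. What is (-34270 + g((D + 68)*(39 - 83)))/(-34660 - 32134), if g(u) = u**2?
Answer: -27629913/33397 ≈ -827.32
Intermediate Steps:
(-34270 + g((D + 68)*(39 - 83)))/(-34660 - 32134) = (-34270 + ((101 + 68)*(39 - 83))**2)/(-34660 - 32134) = (-34270 + (169*(-44))**2)/(-66794) = (-34270 + (-7436)**2)*(-1/66794) = (-34270 + 55294096)*(-1/66794) = 55259826*(-1/66794) = -27629913/33397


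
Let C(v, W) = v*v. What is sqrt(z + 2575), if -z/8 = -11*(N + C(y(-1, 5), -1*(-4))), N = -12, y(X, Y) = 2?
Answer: sqrt(1871) ≈ 43.255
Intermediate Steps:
C(v, W) = v**2
z = -704 (z = -(-88)*(-12 + 2**2) = -(-88)*(-12 + 4) = -(-88)*(-8) = -8*88 = -704)
sqrt(z + 2575) = sqrt(-704 + 2575) = sqrt(1871)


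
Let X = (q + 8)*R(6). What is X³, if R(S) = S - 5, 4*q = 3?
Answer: 42875/64 ≈ 669.92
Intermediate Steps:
q = ¾ (q = (¼)*3 = ¾ ≈ 0.75000)
R(S) = -5 + S
X = 35/4 (X = (¾ + 8)*(-5 + 6) = (35/4)*1 = 35/4 ≈ 8.7500)
X³ = (35/4)³ = 42875/64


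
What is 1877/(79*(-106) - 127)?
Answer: -1877/8501 ≈ -0.22080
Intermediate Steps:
1877/(79*(-106) - 127) = 1877/(-8374 - 127) = 1877/(-8501) = 1877*(-1/8501) = -1877/8501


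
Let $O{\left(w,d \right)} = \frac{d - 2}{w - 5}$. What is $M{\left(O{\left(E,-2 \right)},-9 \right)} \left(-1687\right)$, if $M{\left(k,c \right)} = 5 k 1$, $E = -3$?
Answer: $- \frac{8435}{2} \approx -4217.5$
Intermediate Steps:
$O{\left(w,d \right)} = \frac{-2 + d}{-5 + w}$
$M{\left(k,c \right)} = 5 k$
$M{\left(O{\left(E,-2 \right)},-9 \right)} \left(-1687\right) = 5 \frac{-2 - 2}{-5 - 3} \left(-1687\right) = 5 \frac{1}{-8} \left(-4\right) \left(-1687\right) = 5 \left(\left(- \frac{1}{8}\right) \left(-4\right)\right) \left(-1687\right) = 5 \cdot \frac{1}{2} \left(-1687\right) = \frac{5}{2} \left(-1687\right) = - \frac{8435}{2}$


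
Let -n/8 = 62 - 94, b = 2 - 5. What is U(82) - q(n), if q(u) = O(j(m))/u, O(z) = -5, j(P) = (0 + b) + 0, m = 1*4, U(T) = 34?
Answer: 8709/256 ≈ 34.020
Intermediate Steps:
b = -3
n = 256 (n = -8*(62 - 94) = -8*(-32) = 256)
m = 4
j(P) = -3 (j(P) = (0 - 3) + 0 = -3 + 0 = -3)
q(u) = -5/u
U(82) - q(n) = 34 - (-5)/256 = 34 - 1*(-5/256) = 34 + 5/256 = 8709/256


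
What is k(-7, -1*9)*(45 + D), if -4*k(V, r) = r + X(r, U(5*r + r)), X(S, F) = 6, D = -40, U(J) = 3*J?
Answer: 15/4 ≈ 3.7500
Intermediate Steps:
k(V, r) = -3/2 - r/4 (k(V, r) = -(r + 6)/4 = -(6 + r)/4 = -3/2 - r/4)
k(-7, -1*9)*(45 + D) = (-3/2 - (-1)*9/4)*(45 - 40) = (-3/2 - 1/4*(-9))*5 = (-3/2 + 9/4)*5 = (3/4)*5 = 15/4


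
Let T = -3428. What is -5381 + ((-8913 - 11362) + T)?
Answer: -29084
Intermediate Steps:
-5381 + ((-8913 - 11362) + T) = -5381 + ((-8913 - 11362) - 3428) = -5381 + (-20275 - 3428) = -5381 - 23703 = -29084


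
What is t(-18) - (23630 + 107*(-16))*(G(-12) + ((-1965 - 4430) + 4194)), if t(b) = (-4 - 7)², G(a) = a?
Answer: 48504655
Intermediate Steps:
t(b) = 121 (t(b) = (-11)² = 121)
t(-18) - (23630 + 107*(-16))*(G(-12) + ((-1965 - 4430) + 4194)) = 121 - (23630 + 107*(-16))*(-12 + ((-1965 - 4430) + 4194)) = 121 - (23630 - 1712)*(-12 + (-6395 + 4194)) = 121 - 21918*(-12 - 2201) = 121 - 21918*(-2213) = 121 - 1*(-48504534) = 121 + 48504534 = 48504655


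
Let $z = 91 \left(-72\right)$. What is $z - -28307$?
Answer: $21755$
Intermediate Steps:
$z = -6552$
$z - -28307 = -6552 - -28307 = -6552 + 28307 = 21755$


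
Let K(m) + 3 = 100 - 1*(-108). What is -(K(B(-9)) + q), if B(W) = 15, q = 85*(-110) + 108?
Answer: 9037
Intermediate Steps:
q = -9242 (q = -9350 + 108 = -9242)
K(m) = 205 (K(m) = -3 + (100 - 1*(-108)) = -3 + (100 + 108) = -3 + 208 = 205)
-(K(B(-9)) + q) = -(205 - 9242) = -1*(-9037) = 9037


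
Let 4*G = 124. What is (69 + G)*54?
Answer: 5400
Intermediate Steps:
G = 31 (G = (1/4)*124 = 31)
(69 + G)*54 = (69 + 31)*54 = 100*54 = 5400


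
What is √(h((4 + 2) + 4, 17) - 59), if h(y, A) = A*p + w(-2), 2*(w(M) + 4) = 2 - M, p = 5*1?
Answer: 2*√6 ≈ 4.8990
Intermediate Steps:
p = 5
w(M) = -3 - M/2 (w(M) = -4 + (2 - M)/2 = -4 + (1 - M/2) = -3 - M/2)
h(y, A) = -2 + 5*A (h(y, A) = A*5 + (-3 - ½*(-2)) = 5*A + (-3 + 1) = 5*A - 2 = -2 + 5*A)
√(h((4 + 2) + 4, 17) - 59) = √((-2 + 5*17) - 59) = √((-2 + 85) - 59) = √(83 - 59) = √24 = 2*√6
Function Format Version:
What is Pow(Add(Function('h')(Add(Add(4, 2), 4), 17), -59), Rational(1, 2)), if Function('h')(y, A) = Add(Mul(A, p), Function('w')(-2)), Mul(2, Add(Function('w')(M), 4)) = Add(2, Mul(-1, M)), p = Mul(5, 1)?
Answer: Mul(2, Pow(6, Rational(1, 2))) ≈ 4.8990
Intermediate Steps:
p = 5
Function('w')(M) = Add(-3, Mul(Rational(-1, 2), M)) (Function('w')(M) = Add(-4, Mul(Rational(1, 2), Add(2, Mul(-1, M)))) = Add(-4, Add(1, Mul(Rational(-1, 2), M))) = Add(-3, Mul(Rational(-1, 2), M)))
Function('h')(y, A) = Add(-2, Mul(5, A)) (Function('h')(y, A) = Add(Mul(A, 5), Add(-3, Mul(Rational(-1, 2), -2))) = Add(Mul(5, A), Add(-3, 1)) = Add(Mul(5, A), -2) = Add(-2, Mul(5, A)))
Pow(Add(Function('h')(Add(Add(4, 2), 4), 17), -59), Rational(1, 2)) = Pow(Add(Add(-2, Mul(5, 17)), -59), Rational(1, 2)) = Pow(Add(Add(-2, 85), -59), Rational(1, 2)) = Pow(Add(83, -59), Rational(1, 2)) = Pow(24, Rational(1, 2)) = Mul(2, Pow(6, Rational(1, 2)))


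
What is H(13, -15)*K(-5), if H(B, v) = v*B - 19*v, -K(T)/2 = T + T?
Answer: 1800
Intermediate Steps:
K(T) = -4*T (K(T) = -2*(T + T) = -4*T)
H(B, v) = -19*v + B*v (H(B, v) = B*v - 19*v = -19*v + B*v)
H(13, -15)*K(-5) = (-15*(-19 + 13))*(-4*(-5)) = -15*(-6)*20 = 90*20 = 1800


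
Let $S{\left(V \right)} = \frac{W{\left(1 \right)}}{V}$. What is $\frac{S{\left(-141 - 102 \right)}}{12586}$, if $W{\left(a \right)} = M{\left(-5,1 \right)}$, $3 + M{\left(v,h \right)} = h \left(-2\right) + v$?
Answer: $\frac{5}{1529199} \approx 3.2697 \cdot 10^{-6}$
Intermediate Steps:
$M{\left(v,h \right)} = -3 + v - 2 h$ ($M{\left(v,h \right)} = -3 + \left(h \left(-2\right) + v\right) = -3 - \left(- v + 2 h\right) = -3 + v - 2 h$)
$W{\left(a \right)} = -10$ ($W{\left(a \right)} = -3 - 5 - 2 = -10$)
$S{\left(V \right)} = - \frac{10}{V}$
$\frac{S{\left(-141 - 102 \right)}}{12586} = \frac{\left(-10\right) \frac{1}{-141 - 102}}{12586} = - \frac{10}{-141 - 102} \cdot \frac{1}{12586} = - \frac{10}{-243} \cdot \frac{1}{12586} = \left(-10\right) \left(- \frac{1}{243}\right) \frac{1}{12586} = \frac{10}{243} \cdot \frac{1}{12586} = \frac{5}{1529199}$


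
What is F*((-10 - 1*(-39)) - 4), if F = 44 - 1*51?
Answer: -175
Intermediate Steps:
F = -7 (F = 44 - 51 = -7)
F*((-10 - 1*(-39)) - 4) = -7*((-10 - 1*(-39)) - 4) = -7*((-10 + 39) - 4) = -7*(29 - 4) = -7*25 = -175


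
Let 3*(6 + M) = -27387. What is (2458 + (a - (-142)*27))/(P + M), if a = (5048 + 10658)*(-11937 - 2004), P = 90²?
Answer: 218951054/1035 ≈ 2.1155e+5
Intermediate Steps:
M = -9135 (M = -6 + (⅓)*(-27387) = -6 - 9129 = -9135)
P = 8100
a = -218957346 (a = 15706*(-13941) = -218957346)
(2458 + (a - (-142)*27))/(P + M) = (2458 + (-218957346 - (-142)*27))/(8100 - 9135) = (2458 + (-218957346 - 1*(-3834)))/(-1035) = (2458 + (-218957346 + 3834))*(-1/1035) = (2458 - 218953512)*(-1/1035) = -218951054*(-1/1035) = 218951054/1035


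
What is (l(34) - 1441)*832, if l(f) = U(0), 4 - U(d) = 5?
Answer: -1199744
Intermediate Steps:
U(d) = -1 (U(d) = 4 - 1*5 = 4 - 5 = -1)
l(f) = -1
(l(34) - 1441)*832 = (-1 - 1441)*832 = -1442*832 = -1199744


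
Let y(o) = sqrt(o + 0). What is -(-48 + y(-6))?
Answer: 48 - I*sqrt(6) ≈ 48.0 - 2.4495*I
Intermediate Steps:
y(o) = sqrt(o)
-(-48 + y(-6)) = -(-48 + sqrt(-6)) = -(-48 + I*sqrt(6)) = 48 - I*sqrt(6)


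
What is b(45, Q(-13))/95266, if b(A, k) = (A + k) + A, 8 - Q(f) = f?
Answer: 111/95266 ≈ 0.0011652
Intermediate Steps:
Q(f) = 8 - f
b(A, k) = k + 2*A
b(45, Q(-13))/95266 = ((8 - 1*(-13)) + 2*45)/95266 = ((8 + 13) + 90)*(1/95266) = (21 + 90)*(1/95266) = 111*(1/95266) = 111/95266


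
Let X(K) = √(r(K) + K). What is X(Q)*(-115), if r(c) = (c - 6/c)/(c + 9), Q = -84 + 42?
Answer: -11155*I*√231/231 ≈ -733.95*I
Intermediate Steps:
Q = -42
r(c) = (c - 6/c)/(9 + c)
X(K) = √(K + (-6 + K²)/(K*(9 + K))) (X(K) = √((-6 + K²)/(K*(9 + K)) + K) = √(K + (-6 + K²)/(K*(9 + K))))
X(Q)*(-115) = √((-6 + (-42)³ + 10*(-42)²)/((-42)*(9 - 42)))*(-115) = √(-1/42*(-6 - 74088 + 10*1764)/(-33))*(-115) = √(-1/42*(-1/33)*(-6 - 74088 + 17640))*(-115) = √(-1/42*(-1/33)*(-56454))*(-115) = √(-9409/231)*(-115) = (97*I*√231/231)*(-115) = -11155*I*√231/231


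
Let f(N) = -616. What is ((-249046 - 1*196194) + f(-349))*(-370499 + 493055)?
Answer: -54642327936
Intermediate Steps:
((-249046 - 1*196194) + f(-349))*(-370499 + 493055) = ((-249046 - 1*196194) - 616)*(-370499 + 493055) = ((-249046 - 196194) - 616)*122556 = (-445240 - 616)*122556 = -445856*122556 = -54642327936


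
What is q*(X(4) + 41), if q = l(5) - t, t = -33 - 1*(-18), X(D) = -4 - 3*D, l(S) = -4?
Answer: 275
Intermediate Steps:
t = -15 (t = -33 + 18 = -15)
q = 11 (q = -4 - 1*(-15) = -4 + 15 = 11)
q*(X(4) + 41) = 11*((-4 - 3*4) + 41) = 11*((-4 - 12) + 41) = 11*(-16 + 41) = 11*25 = 275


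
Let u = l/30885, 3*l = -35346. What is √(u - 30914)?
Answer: 44*I*√15231771645/30885 ≈ 175.82*I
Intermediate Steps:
l = -11782 (l = (⅓)*(-35346) = -11782)
u = -11782/30885 ≈ -0.38148
√(u - 30914) = √(-11782/30885 - 30914) = √(-954790672/30885) = 44*I*√15231771645/30885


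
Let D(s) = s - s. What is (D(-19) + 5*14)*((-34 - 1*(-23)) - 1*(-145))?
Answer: 9380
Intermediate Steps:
D(s) = 0
(D(-19) + 5*14)*((-34 - 1*(-23)) - 1*(-145)) = (0 + 5*14)*((-34 - 1*(-23)) - 1*(-145)) = (0 + 70)*((-34 + 23) + 145) = 70*(-11 + 145) = 70*134 = 9380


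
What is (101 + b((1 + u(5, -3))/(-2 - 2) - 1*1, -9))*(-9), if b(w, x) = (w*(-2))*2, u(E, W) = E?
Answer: -999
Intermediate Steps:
b(w, x) = -4*w (b(w, x) = -2*w*2 = -4*w)
(101 + b((1 + u(5, -3))/(-2 - 2) - 1*1, -9))*(-9) = (101 - 4*((1 + 5)/(-2 - 2) - 1*1))*(-9) = (101 - 4*(6/(-4) - 1))*(-9) = (101 - 4*(6*(-¼) - 1))*(-9) = (101 - 4*(-3/2 - 1))*(-9) = (101 - 4*(-5/2))*(-9) = (101 + 10)*(-9) = 111*(-9) = -999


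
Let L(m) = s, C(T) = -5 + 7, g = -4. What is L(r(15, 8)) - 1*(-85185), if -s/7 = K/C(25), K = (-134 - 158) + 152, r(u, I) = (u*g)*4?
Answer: 85675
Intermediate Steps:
r(u, I) = -16*u (r(u, I) = (u*(-4))*4 = -4*u*4 = -16*u)
C(T) = 2
K = -140 (K = -292 + 152 = -140)
s = 490 (s = -(-980)/2 = -7*(-70) = 490)
L(m) = 490
L(r(15, 8)) - 1*(-85185) = 490 - 1*(-85185) = 490 + 85185 = 85675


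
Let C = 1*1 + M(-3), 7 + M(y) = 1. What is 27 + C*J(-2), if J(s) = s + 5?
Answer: 12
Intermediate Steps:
M(y) = -6 (M(y) = -7 + 1 = -6)
J(s) = 5 + s
C = -5 (C = 1*1 - 6 = 1 - 6 = -5)
27 + C*J(-2) = 27 - 5*(5 - 2) = 27 - 5*3 = 27 - 15 = 12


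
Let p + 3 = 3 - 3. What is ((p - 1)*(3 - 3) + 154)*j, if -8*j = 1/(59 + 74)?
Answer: -11/76 ≈ -0.14474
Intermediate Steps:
p = -3 (p = -3 + (3 - 3) = -3 + 0 = -3)
j = -1/1064 (j = -1/(8*(59 + 74)) = -⅛/133 = -⅛*1/133 = -1/1064 ≈ -0.00093985)
((p - 1)*(3 - 3) + 154)*j = ((-3 - 1)*(3 - 3) + 154)*(-1/1064) = (-4*0 + 154)*(-1/1064) = (0 + 154)*(-1/1064) = 154*(-1/1064) = -11/76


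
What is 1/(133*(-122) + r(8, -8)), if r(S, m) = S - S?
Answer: -1/16226 ≈ -6.1629e-5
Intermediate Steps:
r(S, m) = 0
1/(133*(-122) + r(8, -8)) = 1/(133*(-122) + 0) = 1/(-16226 + 0) = 1/(-16226) = -1/16226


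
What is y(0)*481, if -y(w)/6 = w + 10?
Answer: -28860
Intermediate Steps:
y(w) = -60 - 6*w (y(w) = -6*(w + 10) = -6*(10 + w) = -60 - 6*w)
y(0)*481 = (-60 - 6*0)*481 = (-60 + 0)*481 = -60*481 = -28860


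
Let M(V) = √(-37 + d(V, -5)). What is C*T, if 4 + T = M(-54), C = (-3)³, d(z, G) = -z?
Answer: 108 - 27*√17 ≈ -3.3239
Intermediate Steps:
C = -27
M(V) = √(-37 - V)
T = -4 + √17 (T = -4 + √(-37 - 1*(-54)) = -4 + √(-37 + 54) = -4 + √17 ≈ 0.12311)
C*T = -27*(-4 + √17) = 108 - 27*√17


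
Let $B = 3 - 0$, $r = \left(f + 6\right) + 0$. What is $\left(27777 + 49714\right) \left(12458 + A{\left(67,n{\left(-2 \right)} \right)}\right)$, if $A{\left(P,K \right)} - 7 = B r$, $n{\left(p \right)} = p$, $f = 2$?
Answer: $967785099$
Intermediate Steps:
$r = 8$ ($r = \left(2 + 6\right) + 0 = 8 + 0 = 8$)
$B = 3$ ($B = 3 + 0 = 3$)
$A{\left(P,K \right)} = 31$ ($A{\left(P,K \right)} = 7 + 3 \cdot 8 = 7 + 24 = 31$)
$\left(27777 + 49714\right) \left(12458 + A{\left(67,n{\left(-2 \right)} \right)}\right) = \left(27777 + 49714\right) \left(12458 + 31\right) = 77491 \cdot 12489 = 967785099$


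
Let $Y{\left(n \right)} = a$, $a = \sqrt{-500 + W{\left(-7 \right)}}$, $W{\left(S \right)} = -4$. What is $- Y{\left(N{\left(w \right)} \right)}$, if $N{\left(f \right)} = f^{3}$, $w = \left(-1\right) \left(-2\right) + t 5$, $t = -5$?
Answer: $- 6 i \sqrt{14} \approx - 22.45 i$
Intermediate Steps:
$w = -23$ ($w = \left(-1\right) \left(-2\right) - 25 = 2 - 25 = -23$)
$a = 6 i \sqrt{14}$ ($a = \sqrt{-500 - 4} = \sqrt{-504} = 6 i \sqrt{14} \approx 22.45 i$)
$Y{\left(n \right)} = 6 i \sqrt{14}$
$- Y{\left(N{\left(w \right)} \right)} = - 6 i \sqrt{14}$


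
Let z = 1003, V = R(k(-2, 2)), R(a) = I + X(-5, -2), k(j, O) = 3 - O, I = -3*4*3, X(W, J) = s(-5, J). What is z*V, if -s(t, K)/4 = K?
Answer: -28084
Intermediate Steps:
s(t, K) = -4*K
X(W, J) = -4*J
I = -36 (I = -12*3 = -36)
R(a) = -28 (R(a) = -36 - 4*(-2) = -36 + 8 = -28)
V = -28
z*V = 1003*(-28) = -28084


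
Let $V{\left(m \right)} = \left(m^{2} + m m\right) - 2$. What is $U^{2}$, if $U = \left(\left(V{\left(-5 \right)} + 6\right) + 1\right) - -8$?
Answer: $3969$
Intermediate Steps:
$V{\left(m \right)} = -2 + 2 m^{2}$ ($V{\left(m \right)} = \left(m^{2} + m^{2}\right) - 2 = 2 m^{2} - 2 = -2 + 2 m^{2}$)
$U = 63$ ($U = \left(\left(\left(-2 + 2 \left(-5\right)^{2}\right) + 6\right) + 1\right) - -8 = \left(\left(\left(-2 + 2 \cdot 25\right) + 6\right) + 1\right) + 8 = \left(\left(\left(-2 + 50\right) + 6\right) + 1\right) + 8 = \left(\left(48 + 6\right) + 1\right) + 8 = \left(54 + 1\right) + 8 = 55 + 8 = 63$)
$U^{2} = 63^{2} = 3969$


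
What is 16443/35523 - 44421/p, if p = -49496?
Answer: 265758879/195360712 ≈ 1.3603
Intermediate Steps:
16443/35523 - 44421/p = 16443/35523 - 44421/(-49496) = 16443*(1/35523) - 44421*(-1/49496) = 1827/3947 + 44421/49496 = 265758879/195360712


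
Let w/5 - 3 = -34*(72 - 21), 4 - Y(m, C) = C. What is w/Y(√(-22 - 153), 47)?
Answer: 8655/43 ≈ 201.28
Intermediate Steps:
Y(m, C) = 4 - C
w = -8655 (w = 15 + 5*(-34*(72 - 21)) = 15 + 5*(-34*51) = 15 + 5*(-1734) = 15 - 8670 = -8655)
w/Y(√(-22 - 153), 47) = -8655/(4 - 1*47) = -8655/(4 - 47) = -8655/(-43) = -8655*(-1/43) = 8655/43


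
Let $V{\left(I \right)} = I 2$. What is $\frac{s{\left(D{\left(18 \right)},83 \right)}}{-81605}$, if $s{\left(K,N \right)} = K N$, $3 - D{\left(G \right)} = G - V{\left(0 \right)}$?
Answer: $\frac{249}{16321} \approx 0.015256$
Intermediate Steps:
$V{\left(I \right)} = 2 I$
$D{\left(G \right)} = 3 - G$ ($D{\left(G \right)} = 3 - \left(G - 2 \cdot 0\right) = 3 - \left(G - 0\right) = 3 - \left(G + 0\right) = 3 - G$)
$\frac{s{\left(D{\left(18 \right)},83 \right)}}{-81605} = \frac{\left(3 - 18\right) 83}{-81605} = \left(3 - 18\right) 83 \left(- \frac{1}{81605}\right) = \left(-15\right) 83 \left(- \frac{1}{81605}\right) = \left(-1245\right) \left(- \frac{1}{81605}\right) = \frac{249}{16321}$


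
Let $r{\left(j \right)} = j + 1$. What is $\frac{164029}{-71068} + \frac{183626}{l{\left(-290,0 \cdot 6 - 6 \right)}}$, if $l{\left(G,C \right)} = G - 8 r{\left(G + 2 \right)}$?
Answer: $\frac{6360445197}{71281204} \approx 89.23$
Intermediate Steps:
$r{\left(j \right)} = 1 + j$
$l{\left(G,C \right)} = -24 - 7 G$ ($l{\left(G,C \right)} = G - 8 \left(1 + \left(G + 2\right)\right) = G - 8 \left(1 + \left(2 + G\right)\right) = G - 8 \left(3 + G\right) = G - \left(24 + 8 G\right) = -24 - 7 G$)
$\frac{164029}{-71068} + \frac{183626}{l{\left(-290,0 \cdot 6 - 6 \right)}} = \frac{164029}{-71068} + \frac{183626}{-24 - -2030} = 164029 \left(- \frac{1}{71068}\right) + \frac{183626}{-24 + 2030} = - \frac{164029}{71068} + \frac{183626}{2006} = - \frac{164029}{71068} + 183626 \cdot \frac{1}{2006} = - \frac{164029}{71068} + \frac{91813}{1003} = \frac{6360445197}{71281204}$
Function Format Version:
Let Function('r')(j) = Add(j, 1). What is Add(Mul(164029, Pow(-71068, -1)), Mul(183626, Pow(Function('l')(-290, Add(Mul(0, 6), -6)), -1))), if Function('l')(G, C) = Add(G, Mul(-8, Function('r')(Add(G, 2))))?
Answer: Rational(6360445197, 71281204) ≈ 89.230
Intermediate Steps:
Function('r')(j) = Add(1, j)
Function('l')(G, C) = Add(-24, Mul(-7, G)) (Function('l')(G, C) = Add(G, Mul(-8, Add(1, Add(G, 2)))) = Add(G, Mul(-8, Add(1, Add(2, G)))) = Add(G, Mul(-8, Add(3, G))) = Add(G, Add(-24, Mul(-8, G))) = Add(-24, Mul(-7, G)))
Add(Mul(164029, Pow(-71068, -1)), Mul(183626, Pow(Function('l')(-290, Add(Mul(0, 6), -6)), -1))) = Add(Mul(164029, Pow(-71068, -1)), Mul(183626, Pow(Add(-24, Mul(-7, -290)), -1))) = Add(Mul(164029, Rational(-1, 71068)), Mul(183626, Pow(Add(-24, 2030), -1))) = Add(Rational(-164029, 71068), Mul(183626, Pow(2006, -1))) = Add(Rational(-164029, 71068), Mul(183626, Rational(1, 2006))) = Add(Rational(-164029, 71068), Rational(91813, 1003)) = Rational(6360445197, 71281204)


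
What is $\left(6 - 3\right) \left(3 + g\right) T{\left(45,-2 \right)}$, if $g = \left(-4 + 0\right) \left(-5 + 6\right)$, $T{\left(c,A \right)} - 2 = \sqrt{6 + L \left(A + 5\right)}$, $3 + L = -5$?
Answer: $-6 - 9 i \sqrt{2} \approx -6.0 - 12.728 i$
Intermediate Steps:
$L = -8$ ($L = -3 - 5 = -8$)
$T{\left(c,A \right)} = 2 + \sqrt{-34 - 8 A}$ ($T{\left(c,A \right)} = 2 + \sqrt{6 - 8 \left(A + 5\right)} = 2 + \sqrt{6 - 8 \left(5 + A\right)} = 2 + \sqrt{6 - \left(40 + 8 A\right)} = 2 + \sqrt{-34 - 8 A}$)
$g = -4$ ($g = \left(-4\right) 1 = -4$)
$\left(6 - 3\right) \left(3 + g\right) T{\left(45,-2 \right)} = \left(6 - 3\right) \left(3 - 4\right) \left(2 + \sqrt{-34 - -16}\right) = 3 \left(-1\right) \left(2 + \sqrt{-34 + 16}\right) = - 3 \left(2 + \sqrt{-18}\right) = - 3 \left(2 + 3 i \sqrt{2}\right) = -6 - 9 i \sqrt{2}$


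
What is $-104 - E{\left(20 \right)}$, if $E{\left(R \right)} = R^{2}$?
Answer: $-504$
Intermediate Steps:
$-104 - E{\left(20 \right)} = -104 - 20^{2} = -104 - 400 = -504$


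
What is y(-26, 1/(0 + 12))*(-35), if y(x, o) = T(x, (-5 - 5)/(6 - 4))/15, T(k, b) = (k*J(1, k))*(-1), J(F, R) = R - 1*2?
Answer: 5096/3 ≈ 1698.7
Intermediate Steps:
J(F, R) = -2 + R (J(F, R) = R - 2 = -2 + R)
T(k, b) = -k*(-2 + k) (T(k, b) = (k*(-2 + k))*(-1) = -k*(-2 + k))
y(x, o) = x*(2 - x)/15 (y(x, o) = (x*(2 - x))/15 = (x*(2 - x))*(1/15) = x*(2 - x)/15)
y(-26, 1/(0 + 12))*(-35) = ((1/15)*(-26)*(2 - 1*(-26)))*(-35) = ((1/15)*(-26)*(2 + 26))*(-35) = ((1/15)*(-26)*28)*(-35) = -728/15*(-35) = 5096/3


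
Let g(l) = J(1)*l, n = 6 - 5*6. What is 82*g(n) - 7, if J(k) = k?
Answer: -1975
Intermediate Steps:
n = -24 (n = 6 - 30 = -24)
g(l) = l (g(l) = 1*l = l)
82*g(n) - 7 = 82*(-24) - 7 = -1968 - 7 = -1975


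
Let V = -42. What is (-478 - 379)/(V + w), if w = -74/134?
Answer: 57419/2851 ≈ 20.140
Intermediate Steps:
w = -37/67 (w = -74*1/134 = -37/67 ≈ -0.55224)
(-478 - 379)/(V + w) = (-478 - 379)/(-42 - 37/67) = -857/(-2851/67) = -857*(-67/2851) = 57419/2851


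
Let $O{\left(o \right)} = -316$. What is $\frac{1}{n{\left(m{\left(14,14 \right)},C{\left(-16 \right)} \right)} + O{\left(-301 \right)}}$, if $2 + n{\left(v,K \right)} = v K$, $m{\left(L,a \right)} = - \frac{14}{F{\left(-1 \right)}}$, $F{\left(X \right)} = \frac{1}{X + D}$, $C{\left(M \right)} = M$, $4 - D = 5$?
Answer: $- \frac{1}{766} \approx -0.0013055$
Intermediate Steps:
$D = -1$ ($D = 4 - 5 = -1$)
$F{\left(X \right)} = \frac{1}{-1 + X}$ ($F{\left(X \right)} = \frac{1}{X - 1} = \frac{1}{-1 + X}$)
$m{\left(L,a \right)} = 28$ ($m{\left(L,a \right)} = - \frac{14}{\frac{1}{-1 - 1}} = - \frac{14}{\frac{1}{-2}} = - \frac{14}{- \frac{1}{2}} = \left(-14\right) \left(-2\right) = 28$)
$n{\left(v,K \right)} = -2 + K v$ ($n{\left(v,K \right)} = -2 + v K = -2 + K v$)
$\frac{1}{n{\left(m{\left(14,14 \right)},C{\left(-16 \right)} \right)} + O{\left(-301 \right)}} = \frac{1}{\left(-2 - 448\right) - 316} = \frac{1}{-450 - 316} = \frac{1}{-766} = - \frac{1}{766}$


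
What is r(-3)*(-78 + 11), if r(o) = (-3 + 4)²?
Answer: -67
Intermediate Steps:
r(o) = 1 (r(o) = 1² = 1)
r(-3)*(-78 + 11) = 1*(-78 + 11) = 1*(-67) = -67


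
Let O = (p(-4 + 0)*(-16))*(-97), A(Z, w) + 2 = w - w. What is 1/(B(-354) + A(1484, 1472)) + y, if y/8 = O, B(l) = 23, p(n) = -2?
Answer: -521471/21 ≈ -24832.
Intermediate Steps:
A(Z, w) = -2 (A(Z, w) = -2 + (w - w) = -2 + 0 = -2)
O = -3104 (O = -2*(-16)*(-97) = 32*(-97) = -3104)
y = -24832 (y = 8*(-3104) = -24832)
1/(B(-354) + A(1484, 1472)) + y = 1/(23 - 2) - 24832 = 1/21 - 24832 = -521471/21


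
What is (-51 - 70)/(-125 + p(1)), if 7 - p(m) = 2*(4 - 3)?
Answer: 121/120 ≈ 1.0083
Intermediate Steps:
p(m) = 5 (p(m) = 7 - 2*(4 - 3) = 7 - 2 = 5)
(-51 - 70)/(-125 + p(1)) = (-51 - 70)/(-125 + 5) = -121/(-120) = -1/120*(-121) = 121/120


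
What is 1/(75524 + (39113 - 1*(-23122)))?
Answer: 1/137759 ≈ 7.2591e-6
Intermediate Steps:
1/(75524 + (39113 - 1*(-23122))) = 1/(75524 + (39113 + 23122)) = 1/(75524 + 62235) = 1/137759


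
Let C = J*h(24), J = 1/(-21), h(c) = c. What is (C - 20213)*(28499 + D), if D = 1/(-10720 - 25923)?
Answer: -147765828835144/256501 ≈ -5.7608e+8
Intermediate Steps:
J = -1/21 ≈ -0.047619
C = -8/7 (C = -1/21*24 = -8/7 ≈ -1.1429)
D = -1/36643 (D = 1/(-36643) = -1/36643 ≈ -2.7290e-5)
(C - 20213)*(28499 + D) = (-8/7 - 20213)*(28499 - 1/36643) = -141499/7*1044288856/36643 = -147765828835144/256501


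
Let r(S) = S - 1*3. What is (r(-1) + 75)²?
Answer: 5041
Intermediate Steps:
r(S) = -3 + S (r(S) = S - 3 = -3 + S)
(r(-1) + 75)² = ((-3 - 1) + 75)² = (-4 + 75)² = 71² = 5041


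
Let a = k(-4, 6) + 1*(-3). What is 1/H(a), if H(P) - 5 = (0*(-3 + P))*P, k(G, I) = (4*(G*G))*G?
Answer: ⅕ ≈ 0.20000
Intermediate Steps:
k(G, I) = 4*G³ (k(G, I) = (4*G²)*G = 4*G³)
a = -259 (a = 4*(-4)³ + 1*(-3) = 4*(-64) - 3 = -256 - 3 = -259)
H(P) = 5 (H(P) = 5 + (0*(-3 + P))*P = 5 + 0*P = 5 + 0 = 5)
1/H(a) = 1/5 = ⅕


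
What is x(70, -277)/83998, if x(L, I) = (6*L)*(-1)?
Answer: -210/41999 ≈ -0.0050001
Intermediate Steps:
x(L, I) = -6*L
x(70, -277)/83998 = -6*70/83998 = -420*1/83998 = -210/41999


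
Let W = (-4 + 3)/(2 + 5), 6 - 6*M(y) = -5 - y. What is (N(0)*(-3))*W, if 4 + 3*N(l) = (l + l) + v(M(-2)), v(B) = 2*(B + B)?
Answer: 2/7 ≈ 0.28571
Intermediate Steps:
M(y) = 11/6 + y/6 (M(y) = 1 - (-5 - y)/6 = 1 + (⅚ + y/6) = 11/6 + y/6)
v(B) = 4*B (v(B) = 2*(2*B) = 4*B)
W = -⅐ (W = -1/7 = -1*⅐ = -⅐ ≈ -0.14286)
N(l) = ⅔ + 2*l/3 (N(l) = -4/3 + ((l + l) + 4*(11/6 + (⅙)*(-2)))/3 = -4/3 + (2*l + 4*(11/6 - ⅓))/3 = -4/3 + (2*l + 4*(3/2))/3 = -4/3 + (2*l + 6)/3 = -4/3 + (6 + 2*l)/3 = -4/3 + (2 + 2*l/3) = ⅔ + 2*l/3)
(N(0)*(-3))*W = ((⅔ + (⅔)*0)*(-3))*(-⅐) = ((⅔ + 0)*(-3))*(-⅐) = ((⅔)*(-3))*(-⅐) = -2*(-⅐) = 2/7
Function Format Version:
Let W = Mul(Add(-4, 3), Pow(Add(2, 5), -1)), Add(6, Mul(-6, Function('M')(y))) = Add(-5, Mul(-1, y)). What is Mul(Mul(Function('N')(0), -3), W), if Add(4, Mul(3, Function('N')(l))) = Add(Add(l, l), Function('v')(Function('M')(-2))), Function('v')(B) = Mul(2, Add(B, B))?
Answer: Rational(2, 7) ≈ 0.28571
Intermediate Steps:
Function('M')(y) = Add(Rational(11, 6), Mul(Rational(1, 6), y)) (Function('M')(y) = Add(1, Mul(Rational(-1, 6), Add(-5, Mul(-1, y)))) = Add(1, Add(Rational(5, 6), Mul(Rational(1, 6), y))) = Add(Rational(11, 6), Mul(Rational(1, 6), y)))
Function('v')(B) = Mul(4, B) (Function('v')(B) = Mul(2, Mul(2, B)) = Mul(4, B))
W = Rational(-1, 7) (W = Mul(-1, Pow(7, -1)) = Mul(-1, Rational(1, 7)) = Rational(-1, 7) ≈ -0.14286)
Function('N')(l) = Add(Rational(2, 3), Mul(Rational(2, 3), l)) (Function('N')(l) = Add(Rational(-4, 3), Mul(Rational(1, 3), Add(Add(l, l), Mul(4, Add(Rational(11, 6), Mul(Rational(1, 6), -2)))))) = Add(Rational(-4, 3), Mul(Rational(1, 3), Add(Mul(2, l), Mul(4, Add(Rational(11, 6), Rational(-1, 3)))))) = Add(Rational(-4, 3), Mul(Rational(1, 3), Add(Mul(2, l), Mul(4, Rational(3, 2))))) = Add(Rational(-4, 3), Mul(Rational(1, 3), Add(Mul(2, l), 6))) = Add(Rational(-4, 3), Mul(Rational(1, 3), Add(6, Mul(2, l)))) = Add(Rational(-4, 3), Add(2, Mul(Rational(2, 3), l))) = Add(Rational(2, 3), Mul(Rational(2, 3), l)))
Mul(Mul(Function('N')(0), -3), W) = Mul(Mul(Add(Rational(2, 3), Mul(Rational(2, 3), 0)), -3), Rational(-1, 7)) = Mul(Mul(Add(Rational(2, 3), 0), -3), Rational(-1, 7)) = Mul(Mul(Rational(2, 3), -3), Rational(-1, 7)) = Mul(-2, Rational(-1, 7)) = Rational(2, 7)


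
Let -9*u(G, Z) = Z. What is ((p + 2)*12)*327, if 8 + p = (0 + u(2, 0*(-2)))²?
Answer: -23544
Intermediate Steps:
u(G, Z) = -Z/9
p = -8 (p = -8 + (0 - 0*(-2))² = -8 + (0 - ⅑*0)² = -8 + (0 + 0)² = -8 + 0² = -8 + 0 = -8)
((p + 2)*12)*327 = ((-8 + 2)*12)*327 = -6*12*327 = -72*327 = -23544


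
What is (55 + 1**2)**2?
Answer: 3136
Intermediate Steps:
(55 + 1**2)**2 = (55 + 1)**2 = 56**2 = 3136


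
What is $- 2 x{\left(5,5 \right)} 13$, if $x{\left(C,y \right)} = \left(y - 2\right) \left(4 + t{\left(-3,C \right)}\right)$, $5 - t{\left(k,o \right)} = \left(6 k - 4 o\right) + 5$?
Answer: $-3276$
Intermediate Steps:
$t{\left(k,o \right)} = - 6 k + 4 o$ ($t{\left(k,o \right)} = 5 - \left(\left(6 k - 4 o\right) + 5\right) = 5 - \left(\left(- 4 o + 6 k\right) + 5\right) = 5 - \left(5 - 4 o + 6 k\right) = - 6 k + 4 o$)
$x{\left(C,y \right)} = \left(-2 + y\right) \left(22 + 4 C\right)$ ($x{\left(C,y \right)} = \left(y - 2\right) \left(4 + \left(\left(-6\right) \left(-3\right) + 4 C\right)\right) = \left(-2 + y\right) \left(4 + \left(18 + 4 C\right)\right) = \left(-2 + y\right) \left(22 + 4 C\right)$)
$- 2 x{\left(5,5 \right)} 13 = - 2 \left(-44 - 40 + 22 \cdot 5 + 4 \cdot 5 \cdot 5\right) 13 = - 2 \left(-44 - 40 + 110 + 100\right) 13 = \left(-2\right) 126 \cdot 13 = \left(-252\right) 13 = -3276$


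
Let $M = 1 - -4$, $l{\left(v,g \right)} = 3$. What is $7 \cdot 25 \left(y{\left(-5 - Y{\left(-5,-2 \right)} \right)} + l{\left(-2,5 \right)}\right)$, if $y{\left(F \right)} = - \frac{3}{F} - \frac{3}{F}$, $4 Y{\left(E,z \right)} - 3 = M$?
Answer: $675$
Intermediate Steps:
$M = 5$ ($M = 1 + 4 = 5$)
$Y{\left(E,z \right)} = 2$ ($Y{\left(E,z \right)} = \frac{3}{4} + \frac{1}{4} \cdot 5 = \frac{3}{4} + \frac{5}{4} = 2$)
$y{\left(F \right)} = - \frac{6}{F}$
$7 \cdot 25 \left(y{\left(-5 - Y{\left(-5,-2 \right)} \right)} + l{\left(-2,5 \right)}\right) = 7 \cdot 25 \left(- \frac{6}{-5 - 2} + 3\right) = 175 \left(- \frac{6}{-5 - 2} + 3\right) = 175 \left(- \frac{6}{-7} + 3\right) = 175 \left(\left(-6\right) \left(- \frac{1}{7}\right) + 3\right) = 175 \left(\frac{6}{7} + 3\right) = 175 \cdot \frac{27}{7} = 675$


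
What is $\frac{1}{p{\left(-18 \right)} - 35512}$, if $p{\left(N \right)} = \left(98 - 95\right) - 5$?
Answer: $- \frac{1}{35514} \approx -2.8158 \cdot 10^{-5}$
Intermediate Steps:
$p{\left(N \right)} = -2$ ($p{\left(N \right)} = 3 - 5 = -2$)
$\frac{1}{p{\left(-18 \right)} - 35512} = \frac{1}{-2 - 35512} = \frac{1}{-35514} = - \frac{1}{35514}$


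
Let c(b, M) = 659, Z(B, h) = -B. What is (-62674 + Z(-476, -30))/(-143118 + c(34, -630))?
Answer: 62198/142459 ≈ 0.43660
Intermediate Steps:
(-62674 + Z(-476, -30))/(-143118 + c(34, -630)) = (-62674 - 1*(-476))/(-143118 + 659) = (-62674 + 476)/(-142459) = -62198*(-1/142459) = 62198/142459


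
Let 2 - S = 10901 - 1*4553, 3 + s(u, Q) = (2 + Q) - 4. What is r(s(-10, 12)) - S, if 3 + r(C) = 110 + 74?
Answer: 6527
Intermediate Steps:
s(u, Q) = -5 + Q (s(u, Q) = -3 + ((2 + Q) - 4) = -3 + (-2 + Q) = -5 + Q)
r(C) = 181 (r(C) = -3 + (110 + 74) = -3 + 184 = 181)
S = -6346 (S = 2 - (10901 - 1*4553) = 2 - (10901 - 4553) = 2 - 1*6348 = 2 - 6348 = -6346)
r(s(-10, 12)) - S = 181 - 1*(-6346) = 181 + 6346 = 6527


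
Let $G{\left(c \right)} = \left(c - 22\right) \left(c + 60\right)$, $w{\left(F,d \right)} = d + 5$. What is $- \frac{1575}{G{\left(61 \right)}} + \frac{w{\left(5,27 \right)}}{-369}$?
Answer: $- \frac{244061}{580437} \approx -0.42048$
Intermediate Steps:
$w{\left(F,d \right)} = 5 + d$
$G{\left(c \right)} = \left(-22 + c\right) \left(60 + c\right)$
$- \frac{1575}{G{\left(61 \right)}} + \frac{w{\left(5,27 \right)}}{-369} = - \frac{1575}{-1320 + 61^{2} + 38 \cdot 61} + \frac{5 + 27}{-369} = - \frac{1575}{-1320 + 3721 + 2318} + 32 \left(- \frac{1}{369}\right) = - \frac{1575}{4719} - \frac{32}{369} = \left(-1575\right) \frac{1}{4719} - \frac{32}{369} = - \frac{525}{1573} - \frac{32}{369} = - \frac{244061}{580437}$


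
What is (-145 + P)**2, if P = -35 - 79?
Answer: 67081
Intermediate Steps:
P = -114
(-145 + P)**2 = (-145 - 114)**2 = (-259)**2 = 67081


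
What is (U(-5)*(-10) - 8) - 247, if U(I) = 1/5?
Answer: -257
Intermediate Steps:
U(I) = ⅕
(U(-5)*(-10) - 8) - 247 = ((⅕)*(-10) - 8) - 247 = (-2 - 8) - 247 = -10 - 247 = -257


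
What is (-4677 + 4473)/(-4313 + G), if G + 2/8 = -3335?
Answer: 816/30593 ≈ 0.026673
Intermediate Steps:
G = -13341/4 (G = -¼ - 3335 = -13341/4 ≈ -3335.3)
(-4677 + 4473)/(-4313 + G) = (-4677 + 4473)/(-4313 - 13341/4) = -204/(-30593/4) = -204*(-4/30593) = 816/30593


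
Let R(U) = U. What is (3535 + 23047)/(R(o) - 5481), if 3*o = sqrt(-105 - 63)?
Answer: -62441118/12874877 - 53164*I*sqrt(42)/90124139 ≈ -4.8498 - 0.003823*I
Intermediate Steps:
o = 2*I*sqrt(42)/3 (o = sqrt(-105 - 63)/3 = sqrt(-168)/3 = (2*I*sqrt(42))/3 = 2*I*sqrt(42)/3 ≈ 4.3205*I)
(3535 + 23047)/(R(o) - 5481) = (3535 + 23047)/(2*I*sqrt(42)/3 - 5481) = 26582/(-5481 + 2*I*sqrt(42)/3)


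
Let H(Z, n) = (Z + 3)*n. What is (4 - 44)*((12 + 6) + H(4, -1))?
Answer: -440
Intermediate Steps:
H(Z, n) = n*(3 + Z) (H(Z, n) = (3 + Z)*n = n*(3 + Z))
(4 - 44)*((12 + 6) + H(4, -1)) = (4 - 44)*((12 + 6) - (3 + 4)) = -40*(18 - 1*7) = -40*(18 - 7) = -40*11 = -440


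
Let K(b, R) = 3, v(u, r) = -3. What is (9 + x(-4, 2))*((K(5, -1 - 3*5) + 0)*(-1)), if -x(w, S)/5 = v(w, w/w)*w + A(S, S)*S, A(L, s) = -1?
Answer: 123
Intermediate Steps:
x(w, S) = 5*S + 15*w (x(w, S) = -5*(-3*w - S) = -5*(-S - 3*w) = 5*S + 15*w)
(9 + x(-4, 2))*((K(5, -1 - 3*5) + 0)*(-1)) = (9 + (5*2 + 15*(-4)))*((3 + 0)*(-1)) = (9 + (10 - 60))*(3*(-1)) = (9 - 50)*(-3) = -41*(-3) = 123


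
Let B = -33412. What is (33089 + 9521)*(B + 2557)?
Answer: -1314731550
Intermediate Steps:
(33089 + 9521)*(B + 2557) = (33089 + 9521)*(-33412 + 2557) = 42610*(-30855) = -1314731550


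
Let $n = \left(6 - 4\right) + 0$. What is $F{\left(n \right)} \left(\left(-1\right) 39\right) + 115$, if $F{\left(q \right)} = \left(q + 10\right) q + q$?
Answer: $-899$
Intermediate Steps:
$n = 2$ ($n = 2 + 0 = 2$)
$F{\left(q \right)} = q + q \left(10 + q\right)$ ($F{\left(q \right)} = \left(10 + q\right) q + q = q \left(10 + q\right) + q = q + q \left(10 + q\right)$)
$F{\left(n \right)} \left(\left(-1\right) 39\right) + 115 = 2 \left(11 + 2\right) \left(\left(-1\right) 39\right) + 115 = 2 \cdot 13 \left(-39\right) + 115 = 26 \left(-39\right) + 115 = -1014 + 115 = -899$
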